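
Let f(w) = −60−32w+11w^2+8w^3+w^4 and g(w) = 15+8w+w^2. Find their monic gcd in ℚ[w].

15+8w+w^2

Apply the Euclidean algorithm:
  w^4+8w^3+11w^2−32w−60 = (w^2−4)(w^2+8w+15) + (0)
The last nonzero remainder w^2+8w+15 is already monic.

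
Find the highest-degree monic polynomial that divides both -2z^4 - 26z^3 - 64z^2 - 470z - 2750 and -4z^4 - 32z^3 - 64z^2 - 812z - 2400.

Repeated division with remainder:
  -2z^4 - 26z^3 - 64z^2 - 470z - 2750 = (1/2)(-4z^4 - 32z^3 - 64z^2 - 812z - 2400) + (-10z^3 - 32z^2 - 64z - 1550)
  -4z^4 - 32z^3 - 64z^2 - 812z - 2400 = ((2/5)z + 48/25)(-10z^3 - 32z^2 - 64z - 1550) + ((576/25)z^2 - (1728/25)z + 576)
  -10z^3 - 32z^2 - 64z - 1550 = (-(125/288)z - 775/288)((576/25)z^2 - (1728/25)z + 576) + (0)
Last nonzero remainder: (576/25)z^2 - (1728/25)z + 576. Dividing through by 576/25 gives the monic gcd z^2 - 3z + 25.

z^2 - 3z + 25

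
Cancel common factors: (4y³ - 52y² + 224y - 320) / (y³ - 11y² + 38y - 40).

(4y - 16)/(y - 2)

By polynomial division,
  4y³ - 52y² + 224y - 320 = (4)(y³ - 11y² + 38y - 40) + (-8y² + 72y - 160)
  y³ - 11y² + 38y - 40 = (-(1/8)y + 1/4)(-8y² + 72y - 160) + (0)
Last nonzero remainder: -8y² + 72y - 160. Dividing through by -8 gives the monic gcd y² - 9y + 20.
Cancel y² - 9y + 20 from numerator and denominator to get the reduced form.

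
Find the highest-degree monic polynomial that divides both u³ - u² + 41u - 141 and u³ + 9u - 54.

Apply the Euclidean algorithm:
  u³ - u² + 41u - 141 = (u³ + 9u - 54) + (-u² + 32u - 87)
  u³ + 9u - 54 = (-u - 32)(-u² + 32u - 87) + (946u - 2838)
  -u² + 32u - 87 = (-(1/946)u + 29/946)(946u - 2838) + (0)
Last nonzero remainder: 946u - 2838. Dividing through by 946 gives the monic gcd u - 3.

u - 3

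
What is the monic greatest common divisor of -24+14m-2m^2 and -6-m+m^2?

-3+m

Repeated division with remainder:
  -2m^2+14m-24 = (-2)(m^2-m-6) + (12m-36)
  m^2-m-6 = ((1/12)m+1/6)(12m-36) + (0)
Last nonzero remainder: 12m-36. Dividing through by 12 gives the monic gcd m-3.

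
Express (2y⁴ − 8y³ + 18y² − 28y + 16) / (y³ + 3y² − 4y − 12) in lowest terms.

Repeated division with remainder:
  2y⁴ − 8y³ + 18y² − 28y + 16 = (2y − 14)(y³ + 3y² − 4y − 12) + (68y² − 60y − 152)
  y³ + 3y² − 4y − 12 = ((1/68)y + 33/578)(68y² − 60y − 152) + ((480/289)y − 960/289)
  68y² − 60y − 152 = ((4913/120)y + 5491/120)((480/289)y − 960/289) + (0)
Last nonzero remainder: (480/289)y − 960/289. Dividing through by 480/289 gives the monic gcd y − 2.
Cancel y − 2 from numerator and denominator to get the reduced form.

(2y³ − 4y² + 10y − 8)/(y² + 5y + 6)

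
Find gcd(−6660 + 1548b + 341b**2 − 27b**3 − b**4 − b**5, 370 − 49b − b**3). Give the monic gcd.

74 + 5b + b**2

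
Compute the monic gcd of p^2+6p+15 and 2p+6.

1

By polynomial division,
  p^2+6p+15 = ((1/2)p+3/2)(2p+6) + (6)
  2p+6 = ((1/3)p+1)(6) + (0)
The last nonzero remainder is the constant 6, so the polynomials are coprime and gcd = 1.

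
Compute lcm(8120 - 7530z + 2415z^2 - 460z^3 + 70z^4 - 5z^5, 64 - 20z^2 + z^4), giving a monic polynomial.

-12992 + 2304z + 3548z^2 - 656z^3 - 43z^4 + 16z^5 - 8z^6 + z^7

Apply the Euclidean algorithm:
  -5z^5 + 70z^4 - 460z^3 + 2415z^2 - 7530z + 8120 = (-5z + 70)(z^4 - 20z^2 + 64) + (-560z^3 + 3815z^2 - 7210z + 3640)
  z^4 - 20z^2 + 64 = (-(1/560)z - 109/8960)(-560z^3 + 3815z^2 - 7210z + 3640) + ((3465/256)z^2 - (10395/128)z + 3465/32)
  -560z^3 + 3815z^2 - 7210z + 3640 = (-(4096/99)z + 3328/99)((3465/256)z^2 - (10395/128)z + 3465/32) + (0)
Last nonzero remainder: (3465/256)z^2 - (10395/128)z + 3465/32. Dividing through by 3465/256 gives the monic gcd z^2 - 6z + 8.
Then lcm(f, g) = f·g / gcd(f, g); expanding and making the result monic gives the answer.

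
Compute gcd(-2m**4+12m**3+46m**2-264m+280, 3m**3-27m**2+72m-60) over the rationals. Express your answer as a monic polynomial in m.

m**2-4m+4

Repeated division with remainder:
  -2m**4+12m**3+46m**2-264m+280 = (-(2/3)m-2)(3m**3-27m**2+72m-60) + (40m**2-160m+160)
  3m**3-27m**2+72m-60 = ((3/40)m-3/8)(40m**2-160m+160) + (0)
Last nonzero remainder: 40m**2-160m+160. Dividing through by 40 gives the monic gcd m**2-4m+4.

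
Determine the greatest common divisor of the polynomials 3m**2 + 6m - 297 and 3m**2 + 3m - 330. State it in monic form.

m + 11

Euclidean algorithm in ℚ[m]:
  3m**2 + 6m - 297 = (3m**2 + 3m - 330) + (3m + 33)
  3m**2 + 3m - 330 = (m - 10)(3m + 33) + (0)
Last nonzero remainder: 3m + 33. Dividing through by 3 gives the monic gcd m + 11.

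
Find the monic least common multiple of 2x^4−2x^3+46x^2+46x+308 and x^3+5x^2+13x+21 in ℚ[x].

x^5+2x^4+20x^3+92x^2+223x+462

By polynomial division,
  2x^4−2x^3+46x^2+46x+308 = (2x−12)(x^3+5x^2+13x+21) + (80x^2+160x+560)
  x^3+5x^2+13x+21 = ((1/80)x+3/80)(80x^2+160x+560) + (0)
Last nonzero remainder: 80x^2+160x+560. Dividing through by 80 gives the monic gcd x^2+2x+7.
Then lcm(f, g) = f·g / gcd(f, g); expanding and making the result monic gives the answer.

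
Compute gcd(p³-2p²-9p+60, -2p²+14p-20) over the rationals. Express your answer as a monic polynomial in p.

Euclidean algorithm in ℚ[p]:
  p³-2p²-9p+60 = (-(1/2)p-5/2)(-2p²+14p-20) + (16p+10)
  -2p²+14p-20 = (-(1/8)p+61/64)(16p+10) + (-945/32)
  16p+10 = (-(512/945)p-64/189)(-945/32) + (0)
The last nonzero remainder is the constant -945/32, so the polynomials are coprime and gcd = 1.

1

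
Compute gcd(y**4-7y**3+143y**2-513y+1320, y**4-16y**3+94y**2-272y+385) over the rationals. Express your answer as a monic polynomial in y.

Euclidean algorithm in ℚ[y]:
  y**4-7y**3+143y**2-513y+1320 = (y**4-16y**3+94y**2-272y+385) + (9y**3+49y**2-241y+935)
  y**4-16y**3+94y**2-272y+385 = ((1/9)y-193/81)(9y**3+49y**2-241y+935) + ((19240/81)y**2-(76960/81)y+211640/81)
  9y**3+49y**2-241y+935 = ((729/19240)y+1377/3848)((19240/81)y**2-(76960/81)y+211640/81) + (0)
Last nonzero remainder: (19240/81)y**2-(76960/81)y+211640/81. Dividing through by 19240/81 gives the monic gcd y**2-4y+11.

y**2-4y+11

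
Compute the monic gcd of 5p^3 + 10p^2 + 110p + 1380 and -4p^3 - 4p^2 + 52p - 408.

p + 6

Euclidean algorithm in ℚ[p]:
  5p^3 + 10p^2 + 110p + 1380 = (-5/4)(-4p^3 - 4p^2 + 52p - 408) + (5p^2 + 175p + 870)
  -4p^3 - 4p^2 + 52p - 408 = (-(4/5)p + 136/5)(5p^2 + 175p + 870) + (-4012p - 24072)
  5p^2 + 175p + 870 = (-(5/4012)p - 145/4012)(-4012p - 24072) + (0)
Last nonzero remainder: -4012p - 24072. Dividing through by -4012 gives the monic gcd p + 6.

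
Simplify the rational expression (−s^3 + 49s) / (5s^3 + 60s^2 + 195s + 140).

(−s^2 + 7s)/(5s^2 + 25s + 20)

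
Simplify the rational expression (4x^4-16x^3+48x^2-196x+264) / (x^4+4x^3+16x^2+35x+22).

Euclidean algorithm in ℚ[x]:
  4x^4-16x^3+48x^2-196x+264 = (4)(x^4+4x^3+16x^2+35x+22) + (-32x^3-16x^2-336x+176)
  x^4+4x^3+16x^2+35x+22 = (-(1/32)x-7/64)(-32x^3-16x^2-336x+176) + ((15/4)x^2+(15/4)x+165/4)
  -32x^3-16x^2-336x+176 = (-(128/15)x+64/15)((15/4)x^2+(15/4)x+165/4) + (0)
Last nonzero remainder: (15/4)x^2+(15/4)x+165/4. Dividing through by 15/4 gives the monic gcd x^2+x+11.
Cancel x^2+x+11 from numerator and denominator to get the reduced form.

(4x^2-20x+24)/(x^2+3x+2)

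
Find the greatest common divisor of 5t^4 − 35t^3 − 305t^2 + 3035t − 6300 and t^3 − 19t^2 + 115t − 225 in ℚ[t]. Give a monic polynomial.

Apply the Euclidean algorithm:
  5t^4 − 35t^3 − 305t^2 + 3035t − 6300 = (5t + 60)(t^3 − 19t^2 + 115t − 225) + (260t^2 − 2740t + 7200)
  t^3 − 19t^2 + 115t − 225 = ((1/260)t − 11/338)(260t^2 − 2740t + 7200) + (−(315/169)t + 1575/169)
  260t^2 − 2740t + 7200 = (−(8788/63)t + 5408/7)(−(315/169)t + 1575/169) + (0)
Last nonzero remainder: −(315/169)t + 1575/169. Dividing through by −315/169 gives the monic gcd t − 5.

t − 5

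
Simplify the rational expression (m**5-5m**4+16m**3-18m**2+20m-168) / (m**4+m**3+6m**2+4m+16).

Euclidean algorithm in ℚ[m]:
  m**5-5m**4+16m**3-18m**2+20m-168 = (m-6)(m**4+m**3+6m**2+4m+16) + (16m**3+14m**2+28m-72)
  m**4+m**3+6m**2+4m+16 = ((1/16)m+1/128)(16m**3+14m**2+28m-72) + ((265/64)m**2+(265/32)m+265/16)
  16m**3+14m**2+28m-72 = ((1024/265)m-1152/265)((265/64)m**2+(265/32)m+265/16) + (0)
Last nonzero remainder: (265/64)m**2+(265/32)m+265/16. Dividing through by 265/64 gives the monic gcd m**2+2m+4.
Cancel m**2+2m+4 from numerator and denominator to get the reduced form.

(m**3-7m**2+26m-42)/(m**2-m+4)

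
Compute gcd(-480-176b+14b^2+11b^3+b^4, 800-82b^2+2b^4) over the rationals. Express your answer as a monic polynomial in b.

-80-16b+5b^2+b^3

By polynomial division,
  b^4+11b^3+14b^2-176b-480 = (1/2)(2b^4-82b^2+800) + (11b^3+55b^2-176b-880)
  2b^4-82b^2+800 = ((2/11)b-10/11)(11b^3+55b^2-176b-880) + (0)
Last nonzero remainder: 11b^3+55b^2-176b-880. Dividing through by 11 gives the monic gcd b^3+5b^2-16b-80.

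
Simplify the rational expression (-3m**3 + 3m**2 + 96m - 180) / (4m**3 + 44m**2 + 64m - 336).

Euclidean algorithm in ℚ[m]:
  -3m**3 + 3m**2 + 96m - 180 = (-3/4)(4m**3 + 44m**2 + 64m - 336) + (36m**2 + 144m - 432)
  4m**3 + 44m**2 + 64m - 336 = ((1/9)m + 7/9)(36m**2 + 144m - 432) + (0)
Last nonzero remainder: 36m**2 + 144m - 432. Dividing through by 36 gives the monic gcd m**2 + 4m - 12.
Cancel m**2 + 4m - 12 from numerator and denominator to get the reduced form.

(-3m + 15)/(4m + 28)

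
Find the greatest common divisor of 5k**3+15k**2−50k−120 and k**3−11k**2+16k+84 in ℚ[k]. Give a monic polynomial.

k+2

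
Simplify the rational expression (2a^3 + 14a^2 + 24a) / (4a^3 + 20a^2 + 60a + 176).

Apply the Euclidean algorithm:
  2a^3 + 14a^2 + 24a = (1/2)(4a^3 + 20a^2 + 60a + 176) + (4a^2 - 6a - 88)
  4a^3 + 20a^2 + 60a + 176 = (a + 13/2)(4a^2 - 6a - 88) + (187a + 748)
  4a^2 - 6a - 88 = ((4/187)a - 2/17)(187a + 748) + (0)
Last nonzero remainder: 187a + 748. Dividing through by 187 gives the monic gcd a + 4.
Cancel a + 4 from numerator and denominator to get the reduced form.

(a^2 + 3a)/(2a^2 + 2a + 22)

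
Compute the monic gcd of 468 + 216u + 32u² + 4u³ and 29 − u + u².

1

Repeated division with remainder:
  4u³ + 32u² + 216u + 468 = (4u + 36)(u² − u + 29) + (136u − 576)
  u² − u + 29 = ((1/136)u + 55/2312)(136u − 576) + (12341/289)
  136u − 576 = ((39304/12341)u − 166464/12341)(12341/289) + (0)
The last nonzero remainder is the constant 12341/289, so the polynomials are coprime and gcd = 1.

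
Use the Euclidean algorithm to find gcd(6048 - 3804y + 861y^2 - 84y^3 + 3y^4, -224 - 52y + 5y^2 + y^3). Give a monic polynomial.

-7 + y

Apply the Euclidean algorithm:
  3y^4 - 84y^3 + 861y^2 - 3804y + 6048 = (3y - 99)(y^3 + 5y^2 - 52y - 224) + (1512y^2 - 8280y - 16128)
  y^3 + 5y^2 - 52y - 224 = ((1/1512)y + 55/7938)(1512y^2 - 8280y - 16128) + ((7072/441)y - 7072/63)
  1512y^2 - 8280y - 16128 = ((83349/884)y + 31752/221)((7072/441)y - 7072/63) + (0)
Last nonzero remainder: (7072/441)y - 7072/63. Dividing through by 7072/441 gives the monic gcd y - 7.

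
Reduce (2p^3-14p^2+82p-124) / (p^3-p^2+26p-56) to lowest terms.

Euclidean algorithm in ℚ[p]:
  2p^3-14p^2+82p-124 = (2)(p^3-p^2+26p-56) + (-12p^2+30p-12)
  p^3-p^2+26p-56 = (-(1/12)p-1/8)(-12p^2+30p-12) + ((115/4)p-115/2)
  -12p^2+30p-12 = (-(48/115)p+24/115)((115/4)p-115/2) + (0)
Last nonzero remainder: (115/4)p-115/2. Dividing through by 115/4 gives the monic gcd p-2.
Cancel p-2 from numerator and denominator to get the reduced form.

(2p^2-10p+62)/(p^2+p+28)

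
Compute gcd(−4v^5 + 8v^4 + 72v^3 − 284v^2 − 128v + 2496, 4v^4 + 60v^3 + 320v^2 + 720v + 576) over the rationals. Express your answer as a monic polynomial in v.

By polynomial division,
  −4v^5 + 8v^4 + 72v^3 − 284v^2 − 128v + 2496 = (−v + 17)(4v^4 + 60v^3 + 320v^2 + 720v + 576) + (−628v^3 − 5004v^2 − 11792v − 7296)
  4v^4 + 60v^3 + 320v^2 + 720v + 576 = (−(1/157)v − 1104/24649)(−628v^3 − 5004v^2 − 11792v − 7296) + ((511920/24649)v^2 + (3583440/24649)v + 6143040/24649)
  −628v^3 − 5004v^2 − 11792v − 7296 = (−(3869893/127980)v − 936662/31995)((511920/24649)v^2 + (3583440/24649)v + 6143040/24649) + (0)
Last nonzero remainder: (511920/24649)v^2 + (3583440/24649)v + 6143040/24649. Dividing through by 511920/24649 gives the monic gcd v^2 + 7v + 12.

v^2 + 7v + 12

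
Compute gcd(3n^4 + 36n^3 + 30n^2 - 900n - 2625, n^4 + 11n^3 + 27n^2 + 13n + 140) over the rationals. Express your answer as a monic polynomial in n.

Euclidean algorithm in ℚ[n]:
  3n^4 + 36n^3 + 30n^2 - 900n - 2625 = (3)(n^4 + 11n^3 + 27n^2 + 13n + 140) + (3n^3 - 51n^2 - 939n - 3045)
  n^4 + 11n^3 + 27n^2 + 13n + 140 = ((1/3)n + 28/3)(3n^3 - 51n^2 - 939n - 3045) + (816n^2 + 9792n + 28560)
  3n^3 - 51n^2 - 939n - 3045 = ((1/272)n - 29/272)(816n^2 + 9792n + 28560) + (0)
Last nonzero remainder: 816n^2 + 9792n + 28560. Dividing through by 816 gives the monic gcd n^2 + 12n + 35.

n^2 + 12n + 35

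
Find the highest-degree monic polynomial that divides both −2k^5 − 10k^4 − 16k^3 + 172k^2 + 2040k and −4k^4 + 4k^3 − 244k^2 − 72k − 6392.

By polynomial division,
  −2k^5 − 10k^4 − 16k^3 + 172k^2 + 2040k = ((1/2)k + 3)(−4k^4 + 4k^3 − 244k^2 − 72k − 6392) + (94k^3 + 940k^2 + 5452k + 19176)
  −4k^4 + 4k^3 − 244k^2 − 72k − 6392 = (−(2/47)k + 22/47)(94k^3 + 940k^2 + 5452k + 19176) + (−452k^2 − 1808k − 15368)
  94k^3 + 940k^2 + 5452k + 19176 = (−(47/226)k − 141/113)(−452k^2 − 1808k − 15368) + (0)
Last nonzero remainder: −452k^2 − 1808k − 15368. Dividing through by −452 gives the monic gcd k^2 + 4k + 34.

k^2 + 4k + 34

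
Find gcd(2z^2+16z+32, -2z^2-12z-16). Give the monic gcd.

z+4

By polynomial division,
  2z^2+16z+32 = (-1)(-2z^2-12z-16) + (4z+16)
  -2z^2-12z-16 = (-(1/2)z-1)(4z+16) + (0)
Last nonzero remainder: 4z+16. Dividing through by 4 gives the monic gcd z+4.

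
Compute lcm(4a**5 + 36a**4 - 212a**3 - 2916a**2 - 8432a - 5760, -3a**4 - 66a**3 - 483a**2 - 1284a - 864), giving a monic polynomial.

a**6 + 18a**5 + 28a**4 - 1206a**3 - 8669a**2 - 20412a - 12960

Apply the Euclidean algorithm:
  4a**5 + 36a**4 - 212a**3 - 2916a**2 - 8432a - 5760 = (-(4/3)a + 52/3)(-3a**4 - 66a**3 - 483a**2 - 1284a - 864) + (288a**3 + 3744a**2 + 12672a + 9216)
  -3a**4 - 66a**3 - 483a**2 - 1284a - 864 = (-(1/96)a - 3/32)(288a**3 + 3744a**2 + 12672a + 9216) + (0)
Last nonzero remainder: 288a**3 + 3744a**2 + 12672a + 9216. Dividing through by 288 gives the monic gcd a**3 + 13a**2 + 44a + 32.
Then lcm(f, g) = f·g / gcd(f, g); expanding and making the result monic gives the answer.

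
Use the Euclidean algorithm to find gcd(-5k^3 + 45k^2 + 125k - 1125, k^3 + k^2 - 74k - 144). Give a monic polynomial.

k - 9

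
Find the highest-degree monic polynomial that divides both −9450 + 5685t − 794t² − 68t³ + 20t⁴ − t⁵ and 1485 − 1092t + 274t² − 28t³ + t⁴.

−135 + 87t − 17t² + t³

Apply the Euclidean algorithm:
  −t⁵ + 20t⁴ − 68t³ − 794t² + 5685t − 9450 = (−t − 8)(t⁴ − 28t³ + 274t² − 1092t + 1485) + (−18t³ + 306t² − 1566t + 2430)
  t⁴ − 28t³ + 274t² − 1092t + 1485 = (−(1/18)t + 11/18)(−18t³ + 306t² − 1566t + 2430) + (0)
Last nonzero remainder: −18t³ + 306t² − 1566t + 2430. Dividing through by −18 gives the monic gcd t³ − 17t² + 87t − 135.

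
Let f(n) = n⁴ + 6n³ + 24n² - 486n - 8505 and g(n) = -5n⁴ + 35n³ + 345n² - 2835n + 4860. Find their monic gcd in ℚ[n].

n² - 81

Apply the Euclidean algorithm:
  n⁴ + 6n³ + 24n² - 486n - 8505 = (-1/5)(-5n⁴ + 35n³ + 345n² - 2835n + 4860) + (13n³ + 93n² - 1053n - 7533)
  -5n⁴ + 35n³ + 345n² - 2835n + 4860 = (-(5/13)n + 920/169)(13n³ + 93n² - 1053n - 7533) + (-(95700/169)n² + 7751700/169)
  13n³ + 93n² - 1053n - 7533 = (-(2197/95700)n - 5239/31900)(-(95700/169)n² + 7751700/169) + (0)
Last nonzero remainder: -(95700/169)n² + 7751700/169. Dividing through by -95700/169 gives the monic gcd n² - 81.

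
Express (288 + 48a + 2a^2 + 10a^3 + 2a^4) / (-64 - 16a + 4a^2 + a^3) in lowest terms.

Apply the Euclidean algorithm:
  2a^4 + 10a^3 + 2a^2 + 48a + 288 = (2a + 2)(a^3 + 4a^2 - 16a - 64) + (26a^2 + 208a + 416)
  a^3 + 4a^2 - 16a - 64 = ((1/26)a - 2/13)(26a^2 + 208a + 416) + (0)
Last nonzero remainder: 26a^2 + 208a + 416. Dividing through by 26 gives the monic gcd a^2 + 8a + 16.
Cancel a^2 + 8a + 16 from numerator and denominator to get the reduced form.

(18 - 6a + 2a^2)/(-4 + a)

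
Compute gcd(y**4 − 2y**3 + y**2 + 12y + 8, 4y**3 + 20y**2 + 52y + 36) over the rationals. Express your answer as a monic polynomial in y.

y + 1

By polynomial division,
  y**4 − 2y**3 + y**2 + 12y + 8 = ((1/4)y − 7/4)(4y**3 + 20y**2 + 52y + 36) + (23y**2 + 94y + 71)
  4y**3 + 20y**2 + 52y + 36 = ((4/23)y + 84/529)(23y**2 + 94y + 71) + ((13080/529)y + 13080/529)
  23y**2 + 94y + 71 = ((12167/13080)y + 37559/13080)((13080/529)y + 13080/529) + (0)
Last nonzero remainder: (13080/529)y + 13080/529. Dividing through by 13080/529 gives the monic gcd y + 1.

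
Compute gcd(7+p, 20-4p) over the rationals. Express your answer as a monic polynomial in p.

Euclidean algorithm in ℚ[p]:
  p+7 = (-1/4)(-4p+20) + (12)
  -4p+20 = (-(1/3)p+5/3)(12) + (0)
The last nonzero remainder is the constant 12, so the polynomials are coprime and gcd = 1.

1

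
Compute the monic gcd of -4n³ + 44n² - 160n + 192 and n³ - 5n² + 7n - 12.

Apply the Euclidean algorithm:
  -4n³ + 44n² - 160n + 192 = (-4)(n³ - 5n² + 7n - 12) + (24n² - 132n + 144)
  n³ - 5n² + 7n - 12 = ((1/24)n + 1/48)(24n² - 132n + 144) + ((15/4)n - 15)
  24n² - 132n + 144 = ((32/5)n - 48/5)((15/4)n - 15) + (0)
Last nonzero remainder: (15/4)n - 15. Dividing through by 15/4 gives the monic gcd n - 4.

n - 4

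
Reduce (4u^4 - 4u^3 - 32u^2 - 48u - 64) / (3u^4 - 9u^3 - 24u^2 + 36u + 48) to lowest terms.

(4u^2 + 4u + 8)/(3u^2 - 3u - 6)

Euclidean algorithm in ℚ[u]:
  4u^4 - 4u^3 - 32u^2 - 48u - 64 = (4/3)(3u^4 - 9u^3 - 24u^2 + 36u + 48) + (8u^3 - 96u - 128)
  3u^4 - 9u^3 - 24u^2 + 36u + 48 = ((3/8)u - 9/8)(8u^3 - 96u - 128) + (12u^2 - 24u - 96)
  8u^3 - 96u - 128 = ((2/3)u + 4/3)(12u^2 - 24u - 96) + (0)
Last nonzero remainder: 12u^2 - 24u - 96. Dividing through by 12 gives the monic gcd u^2 - 2u - 8.
Cancel u^2 - 2u - 8 from numerator and denominator to get the reduced form.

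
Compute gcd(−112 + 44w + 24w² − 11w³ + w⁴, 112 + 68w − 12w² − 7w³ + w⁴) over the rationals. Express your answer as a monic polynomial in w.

56 + 6w − 9w² + w³

Repeated division with remainder:
  w⁴ − 11w³ + 24w² + 44w − 112 = (w⁴ − 7w³ − 12w² + 68w + 112) + (−4w³ + 36w² − 24w − 224)
  w⁴ − 7w³ − 12w² + 68w + 112 = (−(1/4)w − 1/2)(−4w³ + 36w² − 24w − 224) + (0)
Last nonzero remainder: −4w³ + 36w² − 24w − 224. Dividing through by −4 gives the monic gcd w³ − 9w² + 6w + 56.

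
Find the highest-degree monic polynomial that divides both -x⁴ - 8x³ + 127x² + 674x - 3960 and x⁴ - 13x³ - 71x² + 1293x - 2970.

Apply the Euclidean algorithm:
  -x⁴ - 8x³ + 127x² + 674x - 3960 = (-1)(x⁴ - 13x³ - 71x² + 1293x - 2970) + (-21x³ + 56x² + 1967x - 6930)
  x⁴ - 13x³ - 71x² + 1293x - 2970 = (-(1/21)x + 31/63)(-21x³ + 56x² + 1967x - 6930) + (-(44/9)x² - (44/9)x + 440)
  -21x³ + 56x² + 1967x - 6930 = ((189/44)x - 63/4)(-(44/9)x² - (44/9)x + 440) + (0)
Last nonzero remainder: -(44/9)x² - (44/9)x + 440. Dividing through by -44/9 gives the monic gcd x² + x - 90.

x² + x - 90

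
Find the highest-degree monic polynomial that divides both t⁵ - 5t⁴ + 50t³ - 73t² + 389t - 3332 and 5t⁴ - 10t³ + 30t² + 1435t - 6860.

t³ - 9t² + 69t - 196

Euclidean algorithm in ℚ[t]:
  t⁵ - 5t⁴ + 50t³ - 73t² + 389t - 3332 = ((1/5)t - 3/5)(5t⁴ - 10t³ + 30t² + 1435t - 6860) + (38t³ - 342t² + 2622t - 7448)
  5t⁴ - 10t³ + 30t² + 1435t - 6860 = ((5/38)t + 35/38)(38t³ - 342t² + 2622t - 7448) + (0)
Last nonzero remainder: 38t³ - 342t² + 2622t - 7448. Dividing through by 38 gives the monic gcd t³ - 9t² + 69t - 196.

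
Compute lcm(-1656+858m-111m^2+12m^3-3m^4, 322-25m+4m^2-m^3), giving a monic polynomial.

-3864+2554m-545m^2+65m^3-11m^4+m^5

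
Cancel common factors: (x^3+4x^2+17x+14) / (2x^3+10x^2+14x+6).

Repeated division with remainder:
  x^3+4x^2+17x+14 = (1/2)(2x^3+10x^2+14x+6) + (-x^2+10x+11)
  2x^3+10x^2+14x+6 = (-2x-30)(-x^2+10x+11) + (336x+336)
  -x^2+10x+11 = (-(1/336)x+11/336)(336x+336) + (0)
Last nonzero remainder: 336x+336. Dividing through by 336 gives the monic gcd x+1.
Cancel x+1 from numerator and denominator to get the reduced form.

(x^2+3x+14)/(2x^2+8x+6)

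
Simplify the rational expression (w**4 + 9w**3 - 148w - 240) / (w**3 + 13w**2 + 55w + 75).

(w**3 + 4w**2 - 20w - 48)/(w**2 + 8w + 15)

Euclidean algorithm in ℚ[w]:
  w**4 + 9w**3 - 148w - 240 = (w - 4)(w**3 + 13w**2 + 55w + 75) + (-3w**2 - 3w + 60)
  w**3 + 13w**2 + 55w + 75 = (-(1/3)w - 4)(-3w**2 - 3w + 60) + (63w + 315)
  -3w**2 - 3w + 60 = (-(1/21)w + 4/21)(63w + 315) + (0)
Last nonzero remainder: 63w + 315. Dividing through by 63 gives the monic gcd w + 5.
Cancel w + 5 from numerator and denominator to get the reduced form.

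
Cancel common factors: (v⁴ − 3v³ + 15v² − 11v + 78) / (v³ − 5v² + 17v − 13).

Apply the Euclidean algorithm:
  v⁴ − 3v³ + 15v² − 11v + 78 = (v + 2)(v³ − 5v² + 17v − 13) + (8v² − 32v + 104)
  v³ − 5v² + 17v − 13 = ((1/8)v − 1/8)(8v² − 32v + 104) + (0)
Last nonzero remainder: 8v² − 32v + 104. Dividing through by 8 gives the monic gcd v² − 4v + 13.
Cancel v² − 4v + 13 from numerator and denominator to get the reduced form.

(v² + v + 6)/(v − 1)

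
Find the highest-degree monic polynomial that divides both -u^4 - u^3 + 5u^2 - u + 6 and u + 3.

u + 3

Repeated division with remainder:
  -u^4 - u^3 + 5u^2 - u + 6 = (-u^3 + 2u^2 - u + 2)(u + 3) + (0)
The last nonzero remainder u + 3 is already monic.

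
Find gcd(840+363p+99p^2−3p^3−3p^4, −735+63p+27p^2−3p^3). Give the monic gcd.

−35−2p+p^2

Repeated division with remainder:
  −3p^4−3p^3+99p^2+363p+840 = (p+10)(−3p^3+27p^2+63p−735) + (−234p^2+468p+8190)
  −3p^3+27p^2+63p−735 = ((1/78)p−7/78)(−234p^2+468p+8190) + (0)
Last nonzero remainder: −234p^2+468p+8190. Dividing through by −234 gives the monic gcd p^2−2p−35.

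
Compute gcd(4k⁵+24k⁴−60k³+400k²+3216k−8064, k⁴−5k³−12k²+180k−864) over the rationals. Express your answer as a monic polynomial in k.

Euclidean algorithm in ℚ[k]:
  4k⁵+24k⁴−60k³+400k²+3216k−8064 = (4k+44)(k⁴−5k³−12k²+180k−864) + (208k³+208k²−1248k+29952)
  k⁴−5k³−12k²+180k−864 = ((1/208)k−3/104)(208k³+208k²−1248k+29952) + (0)
Last nonzero remainder: 208k³+208k²−1248k+29952. Dividing through by 208 gives the monic gcd k³+k²−6k+144.

k³+k²−6k+144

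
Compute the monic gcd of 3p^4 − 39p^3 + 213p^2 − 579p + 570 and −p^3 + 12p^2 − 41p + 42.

Repeated division with remainder:
  3p^4 − 39p^3 + 213p^2 − 579p + 570 = (−3p + 3)(−p^3 + 12p^2 − 41p + 42) + (54p^2 − 330p + 444)
  −p^3 + 12p^2 − 41p + 42 = (−(1/54)p + 53/486)(54p^2 − 330p + 444) + ((260/81)p − 520/81)
  54p^2 − 330p + 444 = ((2187/130)p − 8991/130)((260/81)p − 520/81) + (0)
Last nonzero remainder: (260/81)p − 520/81. Dividing through by 260/81 gives the monic gcd p − 2.

p − 2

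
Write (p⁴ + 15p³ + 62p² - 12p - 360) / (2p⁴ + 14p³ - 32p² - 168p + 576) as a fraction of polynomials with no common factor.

Repeated division with remainder:
  p⁴ + 15p³ + 62p² - 12p - 360 = (1/2)(2p⁴ + 14p³ - 32p² - 168p + 576) + (8p³ + 78p² + 72p - 648)
  2p⁴ + 14p³ - 32p² - 168p + 576 = ((1/4)p - 11/16)(8p³ + 78p² + 72p - 648) + ((29/8)p² + (87/2)p + 261/2)
  8p³ + 78p² + 72p - 648 = ((64/29)p - 144/29)((29/8)p² + (87/2)p + 261/2) + (0)
Last nonzero remainder: (29/8)p² + (87/2)p + 261/2. Dividing through by 29/8 gives the monic gcd p² + 12p + 36.
Cancel p² + 12p + 36 from numerator and denominator to get the reduced form.

(p² + 3p - 10)/(2p² - 10p + 16)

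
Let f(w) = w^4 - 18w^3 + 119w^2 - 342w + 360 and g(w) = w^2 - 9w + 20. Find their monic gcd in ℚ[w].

w^2 - 9w + 20

Apply the Euclidean algorithm:
  w^4 - 18w^3 + 119w^2 - 342w + 360 = (w^2 - 9w + 18)(w^2 - 9w + 20) + (0)
The last nonzero remainder w^2 - 9w + 20 is already monic.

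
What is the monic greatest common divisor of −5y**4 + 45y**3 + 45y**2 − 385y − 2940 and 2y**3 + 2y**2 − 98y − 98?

y − 7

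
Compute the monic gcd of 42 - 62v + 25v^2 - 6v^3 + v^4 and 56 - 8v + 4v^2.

Repeated division with remainder:
  v^4 - 6v^3 + 25v^2 - 62v + 42 = ((1/4)v^2 - v + 3/4)(4v^2 - 8v + 56) + (0)
Last nonzero remainder: 4v^2 - 8v + 56. Dividing through by 4 gives the monic gcd v^2 - 2v + 14.

14 - 2v + v^2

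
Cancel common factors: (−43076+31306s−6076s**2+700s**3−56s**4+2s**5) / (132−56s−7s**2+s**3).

Euclidean algorithm in ℚ[s]:
  2s**5−56s**4+700s**3−6076s**2+31306s−43076 = (2s**2−42s+518)(s**3−7s**2−56s+132) + (−5066s**2+65858s−111452)
  s**3−7s**2−56s+132 = (−(1/5066)s−3/2533)(−5066s**2+65858s−111452) + (0)
Last nonzero remainder: −5066s**2+65858s−111452. Dividing through by −5066 gives the monic gcd s**2−13s+22.
Cancel s**2−13s+22 from numerator and denominator to get the reduced form.

(−1958+266s−30s**2+2s**3)/(6+s)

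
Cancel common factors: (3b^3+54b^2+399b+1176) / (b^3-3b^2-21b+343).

Euclidean algorithm in ℚ[b]:
  3b^3+54b^2+399b+1176 = (3)(b^3-3b^2-21b+343) + (63b^2+462b+147)
  b^3-3b^2-21b+343 = ((1/63)b-31/189)(63b^2+462b+147) + ((472/9)b+3304/9)
  63b^2+462b+147 = ((567/472)b+189/472)((472/9)b+3304/9) + (0)
Last nonzero remainder: (472/9)b+3304/9. Dividing through by 472/9 gives the monic gcd b+7.
Cancel b+7 from numerator and denominator to get the reduced form.

(3b^2+33b+168)/(b^2-10b+49)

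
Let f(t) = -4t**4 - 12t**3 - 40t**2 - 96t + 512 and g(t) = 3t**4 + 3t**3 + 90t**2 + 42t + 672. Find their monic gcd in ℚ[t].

Euclidean algorithm in ℚ[t]:
  -4t**4 - 12t**3 - 40t**2 - 96t + 512 = (-4/3)(3t**4 + 3t**3 + 90t**2 + 42t + 672) + (-8t**3 + 80t**2 - 40t + 1408)
  3t**4 + 3t**3 + 90t**2 + 42t + 672 = (-(3/8)t - 33/8)(-8t**3 + 80t**2 - 40t + 1408) + (405t**2 + 405t + 6480)
  -8t**3 + 80t**2 - 40t + 1408 = (-(8/405)t + 88/405)(405t**2 + 405t + 6480) + (0)
Last nonzero remainder: 405t**2 + 405t + 6480. Dividing through by 405 gives the monic gcd t**2 + t + 16.

t**2 + t + 16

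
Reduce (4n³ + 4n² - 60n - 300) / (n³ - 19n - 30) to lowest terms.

Repeated division with remainder:
  4n³ + 4n² - 60n - 300 = (4)(n³ - 19n - 30) + (4n² + 16n - 180)
  n³ - 19n - 30 = ((1/4)n - 1)(4n² + 16n - 180) + (42n - 210)
  4n² + 16n - 180 = ((2/21)n + 6/7)(42n - 210) + (0)
Last nonzero remainder: 42n - 210. Dividing through by 42 gives the monic gcd n - 5.
Cancel n - 5 from numerator and denominator to get the reduced form.

(4n² + 24n + 60)/(n² + 5n + 6)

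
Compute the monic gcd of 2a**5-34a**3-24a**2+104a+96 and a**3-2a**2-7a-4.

a**2-3a-4

Apply the Euclidean algorithm:
  2a**5-34a**3-24a**2+104a+96 = (2a**2+4a-12)(a**3-2a**2-7a-4) + (-12a**2+36a+48)
  a**3-2a**2-7a-4 = (-(1/12)a-1/12)(-12a**2+36a+48) + (0)
Last nonzero remainder: -12a**2+36a+48. Dividing through by -12 gives the monic gcd a**2-3a-4.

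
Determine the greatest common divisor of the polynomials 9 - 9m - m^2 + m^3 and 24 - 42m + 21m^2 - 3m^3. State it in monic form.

By polynomial division,
  m^3 - m^2 - 9m + 9 = (-1/3)(-3m^3 + 21m^2 - 42m + 24) + (6m^2 - 23m + 17)
  -3m^3 + 21m^2 - 42m + 24 = (-(1/2)m + 19/12)(6m^2 - 23m + 17) + ((35/12)m - 35/12)
  6m^2 - 23m + 17 = ((72/35)m - 204/35)((35/12)m - 35/12) + (0)
Last nonzero remainder: (35/12)m - 35/12. Dividing through by 35/12 gives the monic gcd m - 1.

-1 + m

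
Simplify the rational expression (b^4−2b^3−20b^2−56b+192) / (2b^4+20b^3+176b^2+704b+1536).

Euclidean algorithm in ℚ[b]:
  b^4−2b^3−20b^2−56b+192 = (1/2)(2b^4+20b^3+176b^2+704b+1536) + (−12b^3−108b^2−408b−576)
  2b^4+20b^3+176b^2+704b+1536 = (−(1/6)b−1/6)(−12b^3−108b^2−408b−576) + (90b^2+540b+1440)
  −12b^3−108b^2−408b−576 = (−(2/15)b−2/5)(90b^2+540b+1440) + (0)
Last nonzero remainder: 90b^2+540b+1440. Dividing through by 90 gives the monic gcd b^2+6b+16.
Cancel b^2+6b+16 from numerator and denominator to get the reduced form.

(b^2−8b+12)/(2b^2+8b+96)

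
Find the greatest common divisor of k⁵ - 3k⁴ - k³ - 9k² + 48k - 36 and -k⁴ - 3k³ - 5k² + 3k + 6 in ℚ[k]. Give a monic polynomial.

Euclidean algorithm in ℚ[k]:
  k⁵ - 3k⁴ - k³ - 9k² + 48k - 36 = (-k + 6)(-k⁴ - 3k³ - 5k² + 3k + 6) + (12k³ + 24k² + 36k - 72)
  -k⁴ - 3k³ - 5k² + 3k + 6 = (-(1/12)k - 1/12)(12k³ + 24k² + 36k - 72) + (0)
Last nonzero remainder: 12k³ + 24k² + 36k - 72. Dividing through by 12 gives the monic gcd k³ + 2k² + 3k - 6.

k³ + 2k² + 3k - 6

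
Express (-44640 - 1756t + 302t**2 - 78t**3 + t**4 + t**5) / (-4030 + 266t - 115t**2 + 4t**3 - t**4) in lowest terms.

(720 + 98t - 7t**2 - t**3)/(65 + 2t + t**2)

By polynomial division,
  t**5 + t**4 - 78t**3 + 302t**2 - 1756t - 44640 = (-t - 5)(-t**4 + 4t**3 - 115t**2 + 266t - 4030) + (-173t**3 - 7t**2 - 4456t - 64790)
  -t**4 + 4t**3 - 115t**2 + 266t - 4030 = ((1/173)t - 699/29929)(-173t**3 - 7t**2 - 4456t - 64790) + (-(2675840/29929)t**2 + (16055040/29929)t - 165902080/29929)
  -173t**3 - 7t**2 - 4456t - 64790 = ((5177717/2675840)t + 6255161/535168)(-(2675840/29929)t**2 + (16055040/29929)t - 165902080/29929) + (0)
Last nonzero remainder: -(2675840/29929)t**2 + (16055040/29929)t - 165902080/29929. Dividing through by -2675840/29929 gives the monic gcd t**2 - 6t + 62.
Cancel t**2 - 6t + 62 from numerator and denominator to get the reduced form.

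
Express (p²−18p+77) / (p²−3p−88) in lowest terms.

(p−7)/(p+8)

By polynomial division,
  p²−18p+77 = (p²−3p−88) + (−15p+165)
  p²−3p−88 = (−(1/15)p−8/15)(−15p+165) + (0)
Last nonzero remainder: −15p+165. Dividing through by −15 gives the monic gcd p−11.
Cancel p−11 from numerator and denominator to get the reduced form.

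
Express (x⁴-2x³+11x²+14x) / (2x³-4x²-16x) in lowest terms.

(x³-2x²+11x+14)/(2x²-4x-16)

Apply the Euclidean algorithm:
  x⁴-2x³+11x²+14x = ((1/2)x)(2x³-4x²-16x) + (19x²+14x)
  2x³-4x²-16x = ((2/19)x-104/361)(19x²+14x) + (-(4320/361)x)
  19x²+14x = (-(6859/4320)x-2527/2160)(-(4320/361)x) + (0)
Last nonzero remainder: -(4320/361)x. Dividing through by -4320/361 gives the monic gcd x.
Cancel x from numerator and denominator to get the reduced form.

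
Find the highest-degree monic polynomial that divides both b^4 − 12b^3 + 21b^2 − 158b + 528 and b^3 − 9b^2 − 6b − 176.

Repeated division with remainder:
  b^4 − 12b^3 + 21b^2 − 158b + 528 = (b − 3)(b^3 − 9b^2 − 6b − 176) + (0)
The last nonzero remainder b^3 − 9b^2 − 6b − 176 is already monic.

b^3 − 9b^2 − 6b − 176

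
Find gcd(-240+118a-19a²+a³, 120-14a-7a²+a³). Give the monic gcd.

Apply the Euclidean algorithm:
  a³-19a²+118a-240 = (a³-7a²-14a+120) + (-12a²+132a-360)
  a³-7a²-14a+120 = (-(1/12)a-1/3)(-12a²+132a-360) + (0)
Last nonzero remainder: -12a²+132a-360. Dividing through by -12 gives the monic gcd a²-11a+30.

30-11a+a²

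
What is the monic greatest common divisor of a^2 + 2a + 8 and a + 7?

By polynomial division,
  a^2 + 2a + 8 = (a - 5)(a + 7) + (43)
  a + 7 = ((1/43)a + 7/43)(43) + (0)
The last nonzero remainder is the constant 43, so the polynomials are coprime and gcd = 1.

1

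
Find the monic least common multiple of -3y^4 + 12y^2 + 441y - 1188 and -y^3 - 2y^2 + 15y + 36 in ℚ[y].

y^6 + 6y^5 + 5y^4 - 171y^3 - 522y^2 + 1053y + 3564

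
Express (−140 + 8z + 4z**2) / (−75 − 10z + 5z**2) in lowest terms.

By polynomial division,
  4z**2 + 8z − 140 = (4/5)(5z**2 − 10z − 75) + (16z − 80)
  5z**2 − 10z − 75 = ((5/16)z + 15/16)(16z − 80) + (0)
Last nonzero remainder: 16z − 80. Dividing through by 16 gives the monic gcd z − 5.
Cancel z − 5 from numerator and denominator to get the reduced form.

(28 + 4z)/(15 + 5z)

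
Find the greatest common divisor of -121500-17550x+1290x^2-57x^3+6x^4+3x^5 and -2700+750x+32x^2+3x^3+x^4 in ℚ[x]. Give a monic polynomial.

900+50x+6x^2+x^3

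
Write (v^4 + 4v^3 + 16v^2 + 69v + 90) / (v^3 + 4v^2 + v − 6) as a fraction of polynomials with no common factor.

By polynomial division,
  v^4 + 4v^3 + 16v^2 + 69v + 90 = (v)(v^3 + 4v^2 + v − 6) + (15v^2 + 75v + 90)
  v^3 + 4v^2 + v − 6 = ((1/15)v − 1/15)(15v^2 + 75v + 90) + (0)
Last nonzero remainder: 15v^2 + 75v + 90. Dividing through by 15 gives the monic gcd v^2 + 5v + 6.
Cancel v^2 + 5v + 6 from numerator and denominator to get the reduced form.

(v^2 − v + 15)/(v − 1)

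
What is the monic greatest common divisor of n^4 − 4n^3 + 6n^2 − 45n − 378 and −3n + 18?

Euclidean algorithm in ℚ[n]:
  n^4 − 4n^3 + 6n^2 − 45n − 378 = (−(1/3)n^3 − (2/3)n^2 − 6n − 21)(−3n + 18) + (0)
Last nonzero remainder: −3n + 18. Dividing through by −3 gives the monic gcd n − 6.

n − 6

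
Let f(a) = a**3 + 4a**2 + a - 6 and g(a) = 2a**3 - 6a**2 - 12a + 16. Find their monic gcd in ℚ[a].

Repeated division with remainder:
  a**3 + 4a**2 + a - 6 = (1/2)(2a**3 - 6a**2 - 12a + 16) + (7a**2 + 7a - 14)
  2a**3 - 6a**2 - 12a + 16 = ((2/7)a - 8/7)(7a**2 + 7a - 14) + (0)
Last nonzero remainder: 7a**2 + 7a - 14. Dividing through by 7 gives the monic gcd a**2 + a - 2.

a**2 + a - 2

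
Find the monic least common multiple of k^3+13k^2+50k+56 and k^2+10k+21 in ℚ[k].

k^4+16k^3+89k^2+206k+168

Euclidean algorithm in ℚ[k]:
  k^3+13k^2+50k+56 = (k+3)(k^2+10k+21) + (−k−7)
  k^2+10k+21 = (−k−3)(−k−7) + (0)
Last nonzero remainder: −k−7. Dividing through by −1 gives the monic gcd k+7.
Then lcm(f, g) = f·g / gcd(f, g); expanding and making the result monic gives the answer.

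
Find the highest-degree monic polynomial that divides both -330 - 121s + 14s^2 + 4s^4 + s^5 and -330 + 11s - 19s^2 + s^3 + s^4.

11 + s^2

Apply the Euclidean algorithm:
  s^5 + 4s^4 + 14s^2 - 121s - 330 = (s + 3)(s^4 + s^3 - 19s^2 + 11s - 330) + (16s^3 + 60s^2 + 176s + 660)
  s^4 + s^3 - 19s^2 + 11s - 330 = ((1/16)s - 11/64)(16s^3 + 60s^2 + 176s + 660) + (-(315/16)s^2 - 3465/16)
  16s^3 + 60s^2 + 176s + 660 = (-(256/315)s - 64/21)(-(315/16)s^2 - 3465/16) + (0)
Last nonzero remainder: -(315/16)s^2 - 3465/16. Dividing through by -315/16 gives the monic gcd s^2 + 11.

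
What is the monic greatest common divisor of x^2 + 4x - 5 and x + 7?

Repeated division with remainder:
  x^2 + 4x - 5 = (x - 3)(x + 7) + (16)
  x + 7 = ((1/16)x + 7/16)(16) + (0)
The last nonzero remainder is the constant 16, so the polynomials are coprime and gcd = 1.

1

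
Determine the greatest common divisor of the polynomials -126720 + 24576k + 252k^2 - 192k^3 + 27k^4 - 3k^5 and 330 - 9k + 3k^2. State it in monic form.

110 - 3k + k^2

Repeated division with remainder:
  -3k^5 + 27k^4 - 192k^3 + 252k^2 + 24576k - 126720 = (-k^3 + 6k^2 + 64k - 384)(3k^2 - 9k + 330) + (0)
Last nonzero remainder: 3k^2 - 9k + 330. Dividing through by 3 gives the monic gcd k^2 - 3k + 110.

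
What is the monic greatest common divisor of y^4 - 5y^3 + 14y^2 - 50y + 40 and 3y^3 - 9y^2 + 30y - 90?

Repeated division with remainder:
  y^4 - 5y^3 + 14y^2 - 50y + 40 = ((1/3)y - 2/3)(3y^3 - 9y^2 + 30y - 90) + (-2y^2 - 20)
  3y^3 - 9y^2 + 30y - 90 = (-(3/2)y + 9/2)(-2y^2 - 20) + (0)
Last nonzero remainder: -2y^2 - 20. Dividing through by -2 gives the monic gcd y^2 + 10.

y^2 + 10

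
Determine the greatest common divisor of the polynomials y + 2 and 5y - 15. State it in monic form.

1

Apply the Euclidean algorithm:
  y + 2 = (1/5)(5y - 15) + (5)
  5y - 15 = (y - 3)(5) + (0)
The last nonzero remainder is the constant 5, so the polynomials are coprime and gcd = 1.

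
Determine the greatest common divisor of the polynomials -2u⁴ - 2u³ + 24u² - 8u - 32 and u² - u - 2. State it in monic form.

Repeated division with remainder:
  -2u⁴ - 2u³ + 24u² - 8u - 32 = (-2u² - 4u + 16)(u² - u - 2) + (0)
The last nonzero remainder u² - u - 2 is already monic.

u² - u - 2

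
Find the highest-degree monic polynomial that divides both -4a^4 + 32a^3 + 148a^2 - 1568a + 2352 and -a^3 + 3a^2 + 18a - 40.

a - 2

Repeated division with remainder:
  -4a^4 + 32a^3 + 148a^2 - 1568a + 2352 = (4a - 20)(-a^3 + 3a^2 + 18a - 40) + (136a^2 - 1048a + 1552)
  -a^3 + 3a^2 + 18a - 40 = (-(1/136)a - 10/289)(136a^2 - 1048a + 1552) + (-(1980/289)a + 3960/289)
  136a^2 - 1048a + 1552 = (-(9826/495)a + 56066/495)(-(1980/289)a + 3960/289) + (0)
Last nonzero remainder: -(1980/289)a + 3960/289. Dividing through by -1980/289 gives the monic gcd a - 2.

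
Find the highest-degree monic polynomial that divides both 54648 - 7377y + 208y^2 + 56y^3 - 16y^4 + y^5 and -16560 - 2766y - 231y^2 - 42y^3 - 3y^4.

552 + 37y + 4y^2 + y^3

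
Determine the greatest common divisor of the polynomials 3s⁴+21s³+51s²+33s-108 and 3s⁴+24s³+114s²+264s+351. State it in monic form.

s²+4s+9

Euclidean algorithm in ℚ[s]:
  3s⁴+21s³+51s²+33s-108 = (3s⁴+24s³+114s²+264s+351) + (-3s³-63s²-231s-459)
  3s⁴+24s³+114s²+264s+351 = (-s+13)(-3s³-63s²-231s-459) + (702s²+2808s+6318)
  -3s³-63s²-231s-459 = (-(1/234)s-17/234)(702s²+2808s+6318) + (0)
Last nonzero remainder: 702s²+2808s+6318. Dividing through by 702 gives the monic gcd s²+4s+9.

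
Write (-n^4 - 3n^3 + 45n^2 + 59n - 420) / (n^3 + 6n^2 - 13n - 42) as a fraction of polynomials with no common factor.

By polynomial division,
  -n^4 - 3n^3 + 45n^2 + 59n - 420 = (-n + 3)(n^3 + 6n^2 - 13n - 42) + (14n^2 + 56n - 294)
  n^3 + 6n^2 - 13n - 42 = ((1/14)n + 1/7)(14n^2 + 56n - 294) + (0)
Last nonzero remainder: 14n^2 + 56n - 294. Dividing through by 14 gives the monic gcd n^2 + 4n - 21.
Cancel n^2 + 4n - 21 from numerator and denominator to get the reduced form.

(-n^2 + n + 20)/(n + 2)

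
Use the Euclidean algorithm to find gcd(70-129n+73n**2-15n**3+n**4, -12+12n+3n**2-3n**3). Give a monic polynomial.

2-3n+n**2

By polynomial division,
  n**4-15n**3+73n**2-129n+70 = (-(1/3)n+14/3)(-3n**3+3n**2+12n-12) + (63n**2-189n+126)
  -3n**3+3n**2+12n-12 = (-(1/21)n-2/21)(63n**2-189n+126) + (0)
Last nonzero remainder: 63n**2-189n+126. Dividing through by 63 gives the monic gcd n**2-3n+2.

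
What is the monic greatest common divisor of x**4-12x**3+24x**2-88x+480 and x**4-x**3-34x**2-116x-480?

x**2+2x+12

By polynomial division,
  x**4-12x**3+24x**2-88x+480 = (x**4-x**3-34x**2-116x-480) + (-11x**3+58x**2+28x+960)
  x**4-x**3-34x**2-116x-480 = (-(1/11)x-47/121)(-11x**3+58x**2+28x+960) + (-(1080/121)x**2-(2160/121)x-12960/121)
  -11x**3+58x**2+28x+960 = ((1331/1080)x-242/27)(-(1080/121)x**2-(2160/121)x-12960/121) + (0)
Last nonzero remainder: -(1080/121)x**2-(2160/121)x-12960/121. Dividing through by -1080/121 gives the monic gcd x**2+2x+12.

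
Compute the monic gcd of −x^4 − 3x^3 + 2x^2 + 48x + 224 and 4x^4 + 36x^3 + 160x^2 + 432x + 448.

x^3 + 7x^2 + 26x + 56

Apply the Euclidean algorithm:
  −x^4 − 3x^3 + 2x^2 + 48x + 224 = (−1/4)(4x^4 + 36x^3 + 160x^2 + 432x + 448) + (6x^3 + 42x^2 + 156x + 336)
  4x^4 + 36x^3 + 160x^2 + 432x + 448 = ((2/3)x + 4/3)(6x^3 + 42x^2 + 156x + 336) + (0)
Last nonzero remainder: 6x^3 + 42x^2 + 156x + 336. Dividing through by 6 gives the monic gcd x^3 + 7x^2 + 26x + 56.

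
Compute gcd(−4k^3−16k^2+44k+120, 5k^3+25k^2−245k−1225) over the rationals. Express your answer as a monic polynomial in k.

k+5

Apply the Euclidean algorithm:
  −4k^3−16k^2+44k+120 = (−4/5)(5k^3+25k^2−245k−1225) + (4k^2−152k−860)
  5k^3+25k^2−245k−1225 = ((5/4)k+215/4)(4k^2−152k−860) + (9000k+45000)
  4k^2−152k−860 = ((1/2250)k−43/2250)(9000k+45000) + (0)
Last nonzero remainder: 9000k+45000. Dividing through by 9000 gives the monic gcd k+5.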